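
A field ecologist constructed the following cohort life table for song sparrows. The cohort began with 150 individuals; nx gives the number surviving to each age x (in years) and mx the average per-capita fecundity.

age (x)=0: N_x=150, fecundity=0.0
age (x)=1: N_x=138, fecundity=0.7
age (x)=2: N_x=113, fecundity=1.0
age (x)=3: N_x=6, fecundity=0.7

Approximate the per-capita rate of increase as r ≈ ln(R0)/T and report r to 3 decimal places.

lx = nx/n0 = nx/150: 1, 0.92, 0.75333…, 0.04
R0 = Σ lx·mx = 0 + 0.644 + 0.75333… + 0.028 = 1.425333…
Σ x·lx·mx = 2.234667…; T = 2.234667…/1.425333… = 1.56782…
r ≈ ln(R0)/T = ln(1.425333…)/1.56782… = 0.22605… → 0.226

0.226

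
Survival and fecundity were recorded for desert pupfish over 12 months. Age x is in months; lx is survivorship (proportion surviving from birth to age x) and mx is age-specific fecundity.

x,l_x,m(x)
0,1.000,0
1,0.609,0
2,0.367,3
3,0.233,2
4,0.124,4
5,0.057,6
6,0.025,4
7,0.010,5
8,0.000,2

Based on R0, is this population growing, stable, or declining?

growing

R0 = Σ lx·mx = 0 + 0 + 1.101 + 0.466 + 0.496 + 0.342 + 0.1 + 0.05 + 0 = 2.555
R0 > 1, so the population is growing.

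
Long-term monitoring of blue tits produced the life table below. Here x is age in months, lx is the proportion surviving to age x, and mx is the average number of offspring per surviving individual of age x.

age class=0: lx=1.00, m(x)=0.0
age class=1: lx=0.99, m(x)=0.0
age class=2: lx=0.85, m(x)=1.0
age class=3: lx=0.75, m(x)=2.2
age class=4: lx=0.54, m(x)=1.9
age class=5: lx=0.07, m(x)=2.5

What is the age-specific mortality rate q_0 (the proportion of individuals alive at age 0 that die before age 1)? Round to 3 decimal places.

0.010

q_0 = (l_0 − l_1) / l_0 = (1 − 0.99) / 1
     = 0.01 / 1 = 0.01 → 0.010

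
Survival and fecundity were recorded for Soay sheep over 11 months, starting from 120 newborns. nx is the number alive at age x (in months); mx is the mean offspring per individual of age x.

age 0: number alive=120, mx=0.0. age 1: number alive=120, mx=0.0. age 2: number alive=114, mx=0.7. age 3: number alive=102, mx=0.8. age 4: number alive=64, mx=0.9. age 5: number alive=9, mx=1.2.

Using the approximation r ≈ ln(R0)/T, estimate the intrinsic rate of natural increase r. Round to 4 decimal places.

lx = nx/n0 = nx/120: 1, 1, 0.95, 0.85, 0.53333…, 0.075
R0 = Σ lx·mx = 0 + 0 + 0.665 + 0.68 + 0.48… + 0.09 = 1.915…
Σ x·lx·mx = 5.74…; T = 5.74…/1.915… = 2.99739…
r ≈ ln(R0)/T = ln(1.915…)/2.99739… = 0.216761… → 0.2168

0.2168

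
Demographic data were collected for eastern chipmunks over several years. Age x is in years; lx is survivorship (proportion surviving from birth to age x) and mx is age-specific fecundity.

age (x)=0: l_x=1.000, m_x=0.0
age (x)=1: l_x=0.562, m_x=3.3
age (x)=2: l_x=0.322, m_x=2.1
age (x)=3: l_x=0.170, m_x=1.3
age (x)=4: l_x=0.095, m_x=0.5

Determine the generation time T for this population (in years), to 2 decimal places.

lx·mx: 0, 1.8546, 0.6762, 0.221, 0.0475 → R0 = 2.7993
x·lx·mx: 0, 1.8546, 1.3524, 0.663, 0.19 → Σ = 4.06
T = 4.06 / 2.7993 = 1.450363… → 1.45

1.45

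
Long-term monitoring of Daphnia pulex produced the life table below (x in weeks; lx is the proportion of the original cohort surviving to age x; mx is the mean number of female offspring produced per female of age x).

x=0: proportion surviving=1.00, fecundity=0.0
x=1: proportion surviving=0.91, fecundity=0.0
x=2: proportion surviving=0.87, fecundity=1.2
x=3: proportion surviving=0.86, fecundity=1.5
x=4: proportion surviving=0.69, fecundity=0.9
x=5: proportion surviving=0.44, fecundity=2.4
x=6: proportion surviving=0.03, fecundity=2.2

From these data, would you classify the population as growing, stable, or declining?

growing

R0 = Σ lx·mx = 0 + 0 + 1.044 + 1.29 + 0.621 + 1.056 + 0.066 = 4.077
R0 > 1, so the population is growing.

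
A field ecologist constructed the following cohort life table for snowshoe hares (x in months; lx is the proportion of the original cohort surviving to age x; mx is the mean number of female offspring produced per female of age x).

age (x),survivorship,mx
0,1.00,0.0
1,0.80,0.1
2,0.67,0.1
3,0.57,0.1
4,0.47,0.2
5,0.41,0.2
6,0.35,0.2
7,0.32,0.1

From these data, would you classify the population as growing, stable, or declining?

R0 = Σ lx·mx = 0 + 0.08 + 0.067 + 0.057 + 0.094 + 0.082 + 0.07 + 0.032 = 0.482
R0 < 1, so the population is declining.

declining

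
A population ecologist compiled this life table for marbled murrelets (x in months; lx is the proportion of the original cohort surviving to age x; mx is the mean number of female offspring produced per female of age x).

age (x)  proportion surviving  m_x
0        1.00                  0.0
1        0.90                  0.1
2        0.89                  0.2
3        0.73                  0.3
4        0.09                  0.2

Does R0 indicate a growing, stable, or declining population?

declining

R0 = Σ lx·mx = 0 + 0.09 + 0.178 + 0.219 + 0.018 = 0.505
R0 < 1, so the population is declining.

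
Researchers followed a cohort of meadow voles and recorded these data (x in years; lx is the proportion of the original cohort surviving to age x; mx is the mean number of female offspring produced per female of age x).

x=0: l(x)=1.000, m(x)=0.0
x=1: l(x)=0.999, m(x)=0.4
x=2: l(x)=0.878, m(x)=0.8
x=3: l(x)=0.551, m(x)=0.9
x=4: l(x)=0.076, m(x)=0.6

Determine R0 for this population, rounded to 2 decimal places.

1.64

lx·mx by age: 0, 0.3996, 0.7024, 0.4959, 0.0456
R0 = Σ lx·mx = 1.6435 → 1.64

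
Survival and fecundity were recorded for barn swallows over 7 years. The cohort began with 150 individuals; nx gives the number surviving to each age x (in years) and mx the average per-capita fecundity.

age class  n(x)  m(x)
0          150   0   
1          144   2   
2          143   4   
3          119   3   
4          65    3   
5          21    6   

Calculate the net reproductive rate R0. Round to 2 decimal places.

lx = nx/n0 = nx/150: 1, 0.96, 0.95333…, 0.79333…, 0.43333…, 0.14
lx·mx by age: 0, 1.92, 3.813333…, 2.38…, 1.3…, 0.84
R0 = Σ lx·mx = 10.253333… → 10.25

10.25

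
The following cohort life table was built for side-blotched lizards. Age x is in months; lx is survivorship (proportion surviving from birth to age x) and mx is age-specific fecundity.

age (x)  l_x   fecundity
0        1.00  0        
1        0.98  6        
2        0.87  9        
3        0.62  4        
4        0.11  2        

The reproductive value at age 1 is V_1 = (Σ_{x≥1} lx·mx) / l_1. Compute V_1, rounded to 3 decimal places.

lx·mx for x ≥ 1: 5.88, 7.83, 2.48, 0.22 → sum = 16.41
V_1 = 16.41 / l_1 = 16.41 / 0.98 = 16.744898… → 16.745

16.745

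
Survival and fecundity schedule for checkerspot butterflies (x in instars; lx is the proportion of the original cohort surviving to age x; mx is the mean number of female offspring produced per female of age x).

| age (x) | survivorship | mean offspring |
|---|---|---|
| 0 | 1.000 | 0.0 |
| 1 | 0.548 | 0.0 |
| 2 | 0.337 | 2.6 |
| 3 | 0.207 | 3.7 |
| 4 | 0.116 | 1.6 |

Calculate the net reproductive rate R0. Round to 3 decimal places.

lx·mx by age: 0, 0, 0.8762, 0.7659, 0.1856
R0 = Σ lx·mx = 1.8277 → 1.828

1.828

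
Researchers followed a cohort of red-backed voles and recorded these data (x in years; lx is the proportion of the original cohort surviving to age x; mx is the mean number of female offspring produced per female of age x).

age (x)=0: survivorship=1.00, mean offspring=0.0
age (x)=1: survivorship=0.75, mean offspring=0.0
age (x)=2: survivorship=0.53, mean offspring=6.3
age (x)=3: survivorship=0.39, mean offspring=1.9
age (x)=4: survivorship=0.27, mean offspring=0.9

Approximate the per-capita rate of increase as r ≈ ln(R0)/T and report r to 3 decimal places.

R0 = Σ lx·mx = 0 + 0 + 3.339 + 0.741 + 0.243 = 4.323
Σ x·lx·mx = 9.873; T = 9.873/4.323 = 2.28383…
r ≈ ln(R0)/T = ln(4.323)/2.28383… = 0.64101… → 0.641

0.641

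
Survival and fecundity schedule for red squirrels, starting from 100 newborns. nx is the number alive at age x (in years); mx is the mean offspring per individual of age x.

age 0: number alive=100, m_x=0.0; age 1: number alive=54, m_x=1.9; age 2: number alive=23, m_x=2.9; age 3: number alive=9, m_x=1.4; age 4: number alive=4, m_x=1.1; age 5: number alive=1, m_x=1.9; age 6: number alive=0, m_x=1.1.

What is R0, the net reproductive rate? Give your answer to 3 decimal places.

lx = nx/n0 = nx/100: 1, 0.54, 0.23, 0.09, 0.04, 0.01, 0
lx·mx by age: 0, 1.026, 0.667, 0.126, 0.044, 0.019, 0
R0 = Σ lx·mx = 1.882 → 1.882

1.882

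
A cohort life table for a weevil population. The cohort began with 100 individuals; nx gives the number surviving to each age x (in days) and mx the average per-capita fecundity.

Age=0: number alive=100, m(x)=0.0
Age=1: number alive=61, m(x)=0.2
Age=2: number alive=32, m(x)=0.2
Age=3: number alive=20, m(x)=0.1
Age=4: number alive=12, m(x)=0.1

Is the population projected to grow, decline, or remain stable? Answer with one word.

lx = nx/n0 = nx/100: 1, 0.61, 0.32, 0.2, 0.12
R0 = Σ lx·mx = 0 + 0.122 + 0.064 + 0.02 + 0.012 = 0.218
R0 < 1, so the population is declining.

declining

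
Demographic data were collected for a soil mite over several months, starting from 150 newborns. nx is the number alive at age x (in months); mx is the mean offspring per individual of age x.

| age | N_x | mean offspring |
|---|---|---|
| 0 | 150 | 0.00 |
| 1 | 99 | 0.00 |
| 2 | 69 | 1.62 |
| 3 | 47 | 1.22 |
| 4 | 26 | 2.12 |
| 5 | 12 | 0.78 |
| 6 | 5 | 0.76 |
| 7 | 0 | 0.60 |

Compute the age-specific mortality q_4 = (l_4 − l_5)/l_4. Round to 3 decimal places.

0.538

lx = nx/n0 = nx/150: 1, 0.66, 0.46, 0.31333…, 0.17333…, 0.08, 0.03333…, 0
q_4 = (l_4 − l_5) / l_4 = (0.173333… − 0.08) / 0.173333…
     = 0.093333… / 0.173333… = 0.538462… → 0.538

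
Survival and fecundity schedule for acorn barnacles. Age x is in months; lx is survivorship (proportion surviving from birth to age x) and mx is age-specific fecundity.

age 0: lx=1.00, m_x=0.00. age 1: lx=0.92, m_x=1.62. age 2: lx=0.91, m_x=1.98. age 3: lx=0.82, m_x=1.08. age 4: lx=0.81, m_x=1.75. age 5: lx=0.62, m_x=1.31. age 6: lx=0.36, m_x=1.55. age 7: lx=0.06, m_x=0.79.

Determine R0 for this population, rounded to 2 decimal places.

7.01

lx·mx by age: 0, 1.4904, 1.8018, 0.8856, 1.4175, 0.8122, 0.558, 0.0474
R0 = Σ lx·mx = 7.0129 → 7.01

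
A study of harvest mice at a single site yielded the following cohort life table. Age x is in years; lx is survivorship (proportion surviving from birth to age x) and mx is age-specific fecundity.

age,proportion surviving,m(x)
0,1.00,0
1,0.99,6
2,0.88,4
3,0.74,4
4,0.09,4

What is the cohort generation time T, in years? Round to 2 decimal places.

lx·mx: 0, 5.94, 3.52, 2.96, 0.36 → R0 = 12.78
x·lx·mx: 0, 5.94, 7.04, 8.88, 1.44 → Σ = 23.3
T = 23.3 / 12.78 = 1.823161… → 1.82

1.82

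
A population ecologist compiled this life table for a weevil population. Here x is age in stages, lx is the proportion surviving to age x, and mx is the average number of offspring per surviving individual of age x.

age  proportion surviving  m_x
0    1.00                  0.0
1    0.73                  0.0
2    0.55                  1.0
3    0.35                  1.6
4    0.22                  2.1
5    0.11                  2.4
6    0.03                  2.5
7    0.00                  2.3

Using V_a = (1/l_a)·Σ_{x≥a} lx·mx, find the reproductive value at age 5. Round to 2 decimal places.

3.08

lx·mx for x ≥ 5: 0.264, 0.075, 0 → sum = 0.339
V_5 = 0.339 / l_5 = 0.339 / 0.11 = 3.081818… → 3.08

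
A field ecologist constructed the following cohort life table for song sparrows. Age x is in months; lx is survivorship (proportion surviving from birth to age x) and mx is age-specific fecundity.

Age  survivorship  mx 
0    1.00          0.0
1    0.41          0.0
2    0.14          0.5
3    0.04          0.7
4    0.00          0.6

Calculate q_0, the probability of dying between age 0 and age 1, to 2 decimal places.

q_0 = (l_0 − l_1) / l_0 = (1 − 0.41) / 1
     = 0.59 / 1 = 0.59 → 0.59

0.59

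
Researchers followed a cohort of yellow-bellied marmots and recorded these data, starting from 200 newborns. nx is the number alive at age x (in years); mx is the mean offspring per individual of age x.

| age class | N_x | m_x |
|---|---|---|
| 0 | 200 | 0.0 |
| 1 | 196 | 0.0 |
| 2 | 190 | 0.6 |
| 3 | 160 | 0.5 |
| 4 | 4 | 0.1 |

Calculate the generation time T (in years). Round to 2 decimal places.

2.42

lx = nx/n0 = nx/200: 1, 0.98, 0.95, 0.8, 0.02
lx·mx: 0, 0, 0.57, 0.4, 0.002 → R0 = 0.972
x·lx·mx: 0, 0, 1.14, 1.2, 0.008 → Σ = 2.348
T = 2.348 / 0.972 = 2.415638… → 2.42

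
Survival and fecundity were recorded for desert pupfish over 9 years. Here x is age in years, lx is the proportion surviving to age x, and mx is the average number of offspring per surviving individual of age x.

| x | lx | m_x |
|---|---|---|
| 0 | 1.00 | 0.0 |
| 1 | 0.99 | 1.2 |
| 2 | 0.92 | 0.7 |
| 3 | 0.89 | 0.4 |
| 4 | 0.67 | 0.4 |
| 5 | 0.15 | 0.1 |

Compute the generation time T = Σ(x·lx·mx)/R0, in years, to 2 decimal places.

lx·mx: 0, 1.188, 0.644, 0.356, 0.268, 0.015 → R0 = 2.471
x·lx·mx: 0, 1.188, 1.288, 1.068, 1.072, 0.075 → Σ = 4.691
T = 4.691 / 2.471 = 1.898422… → 1.90

1.90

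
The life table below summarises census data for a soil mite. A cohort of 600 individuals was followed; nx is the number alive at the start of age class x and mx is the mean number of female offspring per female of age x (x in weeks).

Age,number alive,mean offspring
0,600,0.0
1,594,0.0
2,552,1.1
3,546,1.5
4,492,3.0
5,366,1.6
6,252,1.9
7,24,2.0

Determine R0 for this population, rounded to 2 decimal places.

lx = nx/n0 = nx/600: 1, 0.99, 0.92, 0.91, 0.82, 0.61, 0.42, 0.04
lx·mx by age: 0, 0, 1.012, 1.365, 2.46, 0.976, 0.798, 0.08
R0 = Σ lx·mx = 6.691 → 6.69

6.69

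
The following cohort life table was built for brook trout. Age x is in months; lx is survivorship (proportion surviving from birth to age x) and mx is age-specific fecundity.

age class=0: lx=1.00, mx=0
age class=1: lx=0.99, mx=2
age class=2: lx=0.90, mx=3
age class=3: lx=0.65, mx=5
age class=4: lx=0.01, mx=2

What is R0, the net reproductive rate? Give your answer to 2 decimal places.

7.95

lx·mx by age: 0, 1.98, 2.7, 3.25, 0.02
R0 = Σ lx·mx = 7.95 → 7.95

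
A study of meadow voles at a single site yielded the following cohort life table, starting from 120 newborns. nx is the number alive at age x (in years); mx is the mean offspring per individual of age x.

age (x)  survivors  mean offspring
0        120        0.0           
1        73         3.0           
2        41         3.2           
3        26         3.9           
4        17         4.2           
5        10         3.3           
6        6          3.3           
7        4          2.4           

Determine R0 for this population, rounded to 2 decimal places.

4.88

lx = nx/n0 = nx/120: 1, 0.60833…, 0.34167…, 0.21667…, 0.14167…, 0.08333…, 0.05, 0.03333…
lx·mx by age: 0, 1.825…, 1.093333…, 0.845…, 0.595…, 0.275…, 0.165, 0.08…
R0 = Σ lx·mx = 4.878333… → 4.88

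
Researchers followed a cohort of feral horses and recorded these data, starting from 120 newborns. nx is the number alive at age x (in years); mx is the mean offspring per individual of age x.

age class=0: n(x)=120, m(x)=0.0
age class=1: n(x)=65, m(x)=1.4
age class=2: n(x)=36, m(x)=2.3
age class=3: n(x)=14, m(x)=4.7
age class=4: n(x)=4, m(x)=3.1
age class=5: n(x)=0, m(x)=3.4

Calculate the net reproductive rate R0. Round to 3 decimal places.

lx = nx/n0 = nx/120: 1, 0.54167…, 0.3, 0.11667…, 0.03333…, 0
lx·mx by age: 0, 0.758333…, 0.69, 0.548333…, 0.103333…, 0
R0 = Σ lx·mx = 2.1… → 2.100

2.100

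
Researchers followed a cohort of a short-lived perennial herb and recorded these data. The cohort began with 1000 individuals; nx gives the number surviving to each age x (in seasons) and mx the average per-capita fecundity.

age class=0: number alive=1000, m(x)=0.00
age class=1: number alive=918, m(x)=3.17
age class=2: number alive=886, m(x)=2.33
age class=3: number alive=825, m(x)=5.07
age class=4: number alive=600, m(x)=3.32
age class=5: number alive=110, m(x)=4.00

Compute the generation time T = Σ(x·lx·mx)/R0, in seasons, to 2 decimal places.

lx = nx/n0 = nx/1000: 1, 0.918, 0.886, 0.825, 0.6, 0.11
lx·mx: 0, 2.91006, 2.06438, 4.18275, 1.992, 0.44 → R0 = 11.58919
x·lx·mx: 0, 2.91006, 4.12876, 12.54825, 7.968, 2.2 → Σ = 29.75507
T = 29.75507 / 11.58919 = 2.567485… → 2.57

2.57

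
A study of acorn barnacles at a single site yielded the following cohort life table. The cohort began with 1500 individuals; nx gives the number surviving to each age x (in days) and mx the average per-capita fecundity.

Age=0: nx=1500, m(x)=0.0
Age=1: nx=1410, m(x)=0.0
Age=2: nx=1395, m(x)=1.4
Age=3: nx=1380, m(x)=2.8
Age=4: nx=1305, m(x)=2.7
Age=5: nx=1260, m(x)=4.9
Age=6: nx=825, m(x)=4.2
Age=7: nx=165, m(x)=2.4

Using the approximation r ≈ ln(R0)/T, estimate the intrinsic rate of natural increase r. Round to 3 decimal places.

0.590

lx = nx/n0 = nx/1500: 1, 0.94, 0.93, 0.92, 0.87, 0.84, 0.55, 0.11
R0 = Σ lx·mx = 0 + 0 + 1.302 + 2.576 + 2.349 + 4.116 + 2.31 + 0.264 = 12.917
Σ x·lx·mx = 56.016; T = 56.016/12.917 = 4.33661…
r ≈ ln(R0)/T = ln(12.917)/4.33661… = 0.58999… → 0.590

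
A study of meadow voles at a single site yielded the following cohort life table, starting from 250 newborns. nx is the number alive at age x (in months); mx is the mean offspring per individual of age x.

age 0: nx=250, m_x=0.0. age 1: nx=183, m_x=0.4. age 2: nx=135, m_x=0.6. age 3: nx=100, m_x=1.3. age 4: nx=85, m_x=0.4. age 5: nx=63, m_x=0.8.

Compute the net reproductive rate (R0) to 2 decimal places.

1.47

lx = nx/n0 = nx/250: 1, 0.732, 0.54, 0.4, 0.34, 0.252
lx·mx by age: 0, 0.2928, 0.324, 0.52, 0.136, 0.2016
R0 = Σ lx·mx = 1.4744 → 1.47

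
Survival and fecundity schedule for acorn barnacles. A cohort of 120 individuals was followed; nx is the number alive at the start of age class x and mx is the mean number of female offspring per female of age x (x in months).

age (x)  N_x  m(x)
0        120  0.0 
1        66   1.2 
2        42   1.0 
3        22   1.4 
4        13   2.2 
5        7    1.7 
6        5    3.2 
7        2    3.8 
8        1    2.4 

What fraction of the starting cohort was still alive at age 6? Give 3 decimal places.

l_6 = n_6/n_0 = 5/120 = 0.041667… → 0.042

0.042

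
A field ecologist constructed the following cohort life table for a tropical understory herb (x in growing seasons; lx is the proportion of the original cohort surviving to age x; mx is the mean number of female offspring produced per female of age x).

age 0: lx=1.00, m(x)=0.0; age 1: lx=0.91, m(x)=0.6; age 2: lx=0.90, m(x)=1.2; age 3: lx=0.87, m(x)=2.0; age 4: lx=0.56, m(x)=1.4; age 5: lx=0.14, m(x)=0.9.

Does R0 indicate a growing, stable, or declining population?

R0 = Σ lx·mx = 0 + 0.546 + 1.08 + 1.74 + 0.784 + 0.126 = 4.276
R0 > 1, so the population is growing.

growing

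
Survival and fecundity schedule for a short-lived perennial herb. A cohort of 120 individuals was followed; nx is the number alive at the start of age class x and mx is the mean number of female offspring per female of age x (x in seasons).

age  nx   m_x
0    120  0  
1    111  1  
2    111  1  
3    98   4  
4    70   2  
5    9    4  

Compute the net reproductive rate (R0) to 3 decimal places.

6.583

lx = nx/n0 = nx/120: 1, 0.925, 0.925, 0.81667…, 0.58333…, 0.075
lx·mx by age: 0, 0.925, 0.925, 3.266667…, 1.166667…, 0.3
R0 = Σ lx·mx = 6.583333… → 6.583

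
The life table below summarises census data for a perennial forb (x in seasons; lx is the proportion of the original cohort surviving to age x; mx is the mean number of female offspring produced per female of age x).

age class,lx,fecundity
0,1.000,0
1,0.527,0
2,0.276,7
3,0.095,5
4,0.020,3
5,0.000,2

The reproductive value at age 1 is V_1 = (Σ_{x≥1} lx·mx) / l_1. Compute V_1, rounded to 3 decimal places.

lx·mx for x ≥ 1: 0, 1.932, 0.475, 0.06, 0 → sum = 2.467
V_1 = 2.467 / l_1 = 2.467 / 0.527 = 4.681214… → 4.681

4.681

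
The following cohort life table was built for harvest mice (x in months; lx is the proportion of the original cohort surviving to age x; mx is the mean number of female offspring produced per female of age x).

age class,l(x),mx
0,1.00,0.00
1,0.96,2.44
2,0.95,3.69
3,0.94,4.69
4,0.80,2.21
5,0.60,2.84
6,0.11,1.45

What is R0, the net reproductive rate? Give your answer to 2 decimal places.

13.89

lx·mx by age: 0, 2.3424, 3.5055, 4.4086, 1.768, 1.704, 0.1595
R0 = Σ lx·mx = 13.888 → 13.89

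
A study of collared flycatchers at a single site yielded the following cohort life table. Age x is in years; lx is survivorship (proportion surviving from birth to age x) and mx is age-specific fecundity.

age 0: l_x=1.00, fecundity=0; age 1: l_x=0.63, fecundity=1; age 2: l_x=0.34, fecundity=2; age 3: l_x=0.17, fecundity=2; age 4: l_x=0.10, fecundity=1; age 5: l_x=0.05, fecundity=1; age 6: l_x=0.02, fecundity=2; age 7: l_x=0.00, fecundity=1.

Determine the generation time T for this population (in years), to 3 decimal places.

lx·mx: 0, 0.63, 0.68, 0.34, 0.1, 0.05, 0.04, 0 → R0 = 1.84
x·lx·mx: 0, 0.63, 1.36, 1.02, 0.4, 0.25, 0.24, 0 → Σ = 3.9
T = 3.9 / 1.84 = 2.119565… → 2.120

2.120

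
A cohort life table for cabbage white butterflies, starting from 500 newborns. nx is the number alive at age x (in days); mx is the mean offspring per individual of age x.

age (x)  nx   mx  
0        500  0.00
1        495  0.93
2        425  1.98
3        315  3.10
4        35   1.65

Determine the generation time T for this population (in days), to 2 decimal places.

lx = nx/n0 = nx/500: 1, 0.99, 0.85, 0.63, 0.07
lx·mx: 0, 0.9207, 1.683, 1.953, 0.1155 → R0 = 4.6722
x·lx·mx: 0, 0.9207, 3.366, 5.859, 0.462 → Σ = 10.6077
T = 10.6077 / 4.6722 = 2.270387… → 2.27

2.27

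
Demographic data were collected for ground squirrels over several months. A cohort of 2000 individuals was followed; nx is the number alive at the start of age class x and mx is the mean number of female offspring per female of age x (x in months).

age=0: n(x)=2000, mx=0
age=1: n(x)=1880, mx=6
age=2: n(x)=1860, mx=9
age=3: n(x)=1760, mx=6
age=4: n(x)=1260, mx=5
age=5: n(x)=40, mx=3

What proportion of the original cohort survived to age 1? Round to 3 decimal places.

l_1 = n_1/n_0 = 1880/2000 = 0.94 → 0.940

0.940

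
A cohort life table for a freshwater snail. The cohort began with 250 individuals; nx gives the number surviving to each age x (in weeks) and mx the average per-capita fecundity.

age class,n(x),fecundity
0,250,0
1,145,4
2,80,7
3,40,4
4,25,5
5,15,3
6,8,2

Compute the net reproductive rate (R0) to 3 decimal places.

5.944

lx = nx/n0 = nx/250: 1, 0.58, 0.32, 0.16, 0.1, 0.06, 0.032
lx·mx by age: 0, 2.32, 2.24, 0.64, 0.5, 0.18, 0.064
R0 = Σ lx·mx = 5.944 → 5.944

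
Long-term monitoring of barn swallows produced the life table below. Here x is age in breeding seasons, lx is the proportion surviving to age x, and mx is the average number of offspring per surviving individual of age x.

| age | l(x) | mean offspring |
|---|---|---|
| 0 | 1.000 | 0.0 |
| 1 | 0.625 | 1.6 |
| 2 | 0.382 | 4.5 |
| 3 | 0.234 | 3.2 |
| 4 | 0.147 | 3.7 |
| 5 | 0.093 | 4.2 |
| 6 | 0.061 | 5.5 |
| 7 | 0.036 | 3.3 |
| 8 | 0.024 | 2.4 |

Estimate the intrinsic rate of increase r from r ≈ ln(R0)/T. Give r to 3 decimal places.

R0 = Σ lx·mx = 0 + 1 + 1.719 + 0.7488 + 0.5439 + 0.3906 + 0.3355 + 0.1188 + 0.0576 = 4.9142
Σ x·lx·mx = 14.1184; T = 14.1184/4.9142 = 2.87298…
r ≈ ln(R0)/T = ln(4.9142)/2.87298… = 0.55417… → 0.554

0.554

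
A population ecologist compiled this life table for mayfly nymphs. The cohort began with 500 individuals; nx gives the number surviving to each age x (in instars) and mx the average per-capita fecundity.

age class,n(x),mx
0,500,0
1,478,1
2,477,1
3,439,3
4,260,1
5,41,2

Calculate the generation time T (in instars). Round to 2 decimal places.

lx = nx/n0 = nx/500: 1, 0.956, 0.954, 0.878, 0.52, 0.082
lx·mx: 0, 0.956, 0.954, 2.634, 0.52, 0.164 → R0 = 5.228
x·lx·mx: 0, 0.956, 1.908, 7.902, 2.08, 0.82 → Σ = 13.666
T = 13.666 / 5.228 = 2.614002… → 2.61

2.61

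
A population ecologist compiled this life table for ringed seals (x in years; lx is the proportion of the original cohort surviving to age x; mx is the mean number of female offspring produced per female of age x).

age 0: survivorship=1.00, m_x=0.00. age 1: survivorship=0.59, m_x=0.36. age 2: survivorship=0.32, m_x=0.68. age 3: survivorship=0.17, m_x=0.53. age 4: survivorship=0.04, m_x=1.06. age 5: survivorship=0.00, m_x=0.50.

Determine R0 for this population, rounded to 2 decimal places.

lx·mx by age: 0, 0.2124, 0.2176, 0.0901, 0.0424, 0
R0 = Σ lx·mx = 0.5625 → 0.56

0.56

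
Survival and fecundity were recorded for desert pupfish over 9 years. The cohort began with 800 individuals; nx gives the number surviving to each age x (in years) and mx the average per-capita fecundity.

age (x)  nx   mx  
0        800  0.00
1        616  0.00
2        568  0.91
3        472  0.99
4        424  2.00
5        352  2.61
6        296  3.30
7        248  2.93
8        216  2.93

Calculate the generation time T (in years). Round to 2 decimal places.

lx = nx/n0 = nx/800: 1, 0.77, 0.71, 0.59, 0.53, 0.44, 0.37, 0.31, 0.27
lx·mx: 0, 0, 0.6461, 0.5841, 1.06, 1.1484, 1.221, 0.9083, 0.7911 → R0 = 6.359
x·lx·mx: 0, 0, 1.2922, 1.7523, 4.24, 5.742, 7.326, 6.3581, 6.3288 → Σ = 33.0394
T = 33.0394 / 6.359 = 5.195691… → 5.20

5.20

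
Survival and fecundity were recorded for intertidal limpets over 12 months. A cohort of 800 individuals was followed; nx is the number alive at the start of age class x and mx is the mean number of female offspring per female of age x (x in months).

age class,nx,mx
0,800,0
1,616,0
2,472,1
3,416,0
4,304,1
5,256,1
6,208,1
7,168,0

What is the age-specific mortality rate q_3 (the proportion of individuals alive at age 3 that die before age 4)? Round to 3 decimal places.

0.269

lx = nx/n0 = nx/800: 1, 0.77, 0.59, 0.52, 0.38, 0.32, 0.26, 0.21
q_3 = (l_3 − l_4) / l_3 = (0.52 − 0.38) / 0.52
     = 0.14 / 0.52 = 0.269231… → 0.269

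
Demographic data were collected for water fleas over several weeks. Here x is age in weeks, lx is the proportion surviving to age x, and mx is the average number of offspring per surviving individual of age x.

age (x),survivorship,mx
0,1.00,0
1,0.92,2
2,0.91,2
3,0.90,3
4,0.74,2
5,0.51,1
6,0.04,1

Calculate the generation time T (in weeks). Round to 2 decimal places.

2.66

lx·mx: 0, 1.84, 1.82, 2.7, 1.48, 0.51, 0.04 → R0 = 8.39
x·lx·mx: 0, 1.84, 3.64, 8.1, 5.92, 2.55, 0.24 → Σ = 22.29
T = 22.29 / 8.39 = 2.656734… → 2.66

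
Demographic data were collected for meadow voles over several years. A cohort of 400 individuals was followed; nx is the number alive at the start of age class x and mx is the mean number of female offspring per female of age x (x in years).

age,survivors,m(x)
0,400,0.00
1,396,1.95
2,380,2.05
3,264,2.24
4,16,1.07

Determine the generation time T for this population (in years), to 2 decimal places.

lx = nx/n0 = nx/400: 1, 0.99, 0.95, 0.66, 0.04
lx·mx: 0, 1.9305, 1.9475, 1.4784, 0.0428 → R0 = 5.3992
x·lx·mx: 0, 1.9305, 3.895, 4.4352, 0.1712 → Σ = 10.4319
T = 10.4319 / 5.3992 = 1.93212… → 1.93

1.93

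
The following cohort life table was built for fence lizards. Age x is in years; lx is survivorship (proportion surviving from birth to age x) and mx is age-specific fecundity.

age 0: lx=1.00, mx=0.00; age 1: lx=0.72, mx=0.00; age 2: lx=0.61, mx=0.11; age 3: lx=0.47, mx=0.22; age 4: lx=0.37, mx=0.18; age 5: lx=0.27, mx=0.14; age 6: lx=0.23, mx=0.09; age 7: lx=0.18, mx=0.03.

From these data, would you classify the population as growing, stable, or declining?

declining

R0 = Σ lx·mx = 0 + 0 + 0.0671 + 0.1034 + 0.0666 + 0.0378 + 0.0207 + 0.0054 = 0.301
R0 < 1, so the population is declining.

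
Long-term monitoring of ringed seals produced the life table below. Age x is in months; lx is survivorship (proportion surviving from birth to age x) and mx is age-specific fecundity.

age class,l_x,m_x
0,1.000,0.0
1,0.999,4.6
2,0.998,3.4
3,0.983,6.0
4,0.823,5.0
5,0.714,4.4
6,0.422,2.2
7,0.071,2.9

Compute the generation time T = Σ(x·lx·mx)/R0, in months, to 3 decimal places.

lx·mx: 0, 4.5954, 3.3932, 5.898, 4.115, 3.1416, 0.9284, 0.2059 → R0 = 22.2775
x·lx·mx: 0, 4.5954, 6.7864, 17.694, 16.46, 15.708, 5.5704, 1.4413 → Σ = 68.2555
T = 68.2555 / 22.2775 = 3.063876… → 3.064

3.064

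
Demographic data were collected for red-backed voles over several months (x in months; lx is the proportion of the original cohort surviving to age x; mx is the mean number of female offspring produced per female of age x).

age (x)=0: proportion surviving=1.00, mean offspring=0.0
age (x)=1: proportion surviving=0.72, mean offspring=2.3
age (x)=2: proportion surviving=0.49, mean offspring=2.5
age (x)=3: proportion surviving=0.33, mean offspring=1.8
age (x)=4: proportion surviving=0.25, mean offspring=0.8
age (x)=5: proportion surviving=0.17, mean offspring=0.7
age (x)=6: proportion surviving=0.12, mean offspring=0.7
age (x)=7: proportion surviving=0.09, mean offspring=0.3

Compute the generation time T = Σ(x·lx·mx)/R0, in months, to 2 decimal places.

lx·mx: 0, 1.656, 1.225, 0.594, 0.2, 0.119, 0.084, 0.027 → R0 = 3.905
x·lx·mx: 0, 1.656, 2.45, 1.782, 0.8, 0.595, 0.504, 0.189 → Σ = 7.976
T = 7.976 / 3.905 = 2.04251… → 2.04

2.04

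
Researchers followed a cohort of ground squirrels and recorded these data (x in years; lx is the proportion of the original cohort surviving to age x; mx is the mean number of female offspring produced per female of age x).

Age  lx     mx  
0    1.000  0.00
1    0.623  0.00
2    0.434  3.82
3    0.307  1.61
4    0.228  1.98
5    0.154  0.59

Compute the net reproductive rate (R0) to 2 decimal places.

2.69

lx·mx by age: 0, 0, 1.65788, 0.49427, 0.45144, 0.09086
R0 = Σ lx·mx = 2.69445 → 2.69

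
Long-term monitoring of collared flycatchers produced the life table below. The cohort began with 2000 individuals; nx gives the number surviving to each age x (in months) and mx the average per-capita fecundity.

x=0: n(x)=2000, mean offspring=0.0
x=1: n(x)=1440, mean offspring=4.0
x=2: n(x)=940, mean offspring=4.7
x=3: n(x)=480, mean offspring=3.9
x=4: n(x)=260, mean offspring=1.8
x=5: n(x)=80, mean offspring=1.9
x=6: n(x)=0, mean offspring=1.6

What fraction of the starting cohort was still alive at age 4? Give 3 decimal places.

l_4 = n_4/n_0 = 260/2000 = 0.13 → 0.130

0.130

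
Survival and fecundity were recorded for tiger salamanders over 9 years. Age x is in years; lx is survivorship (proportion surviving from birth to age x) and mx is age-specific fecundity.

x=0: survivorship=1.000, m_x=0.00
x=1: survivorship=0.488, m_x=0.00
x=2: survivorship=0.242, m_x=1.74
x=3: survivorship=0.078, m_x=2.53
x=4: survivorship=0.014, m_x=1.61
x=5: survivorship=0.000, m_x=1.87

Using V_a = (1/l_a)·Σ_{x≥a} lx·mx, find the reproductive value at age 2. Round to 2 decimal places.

2.65

lx·mx for x ≥ 2: 0.42108, 0.19734, 0.02254, 0 → sum = 0.64096
V_2 = 0.64096 / l_2 = 0.64096 / 0.242 = 2.648595… → 2.65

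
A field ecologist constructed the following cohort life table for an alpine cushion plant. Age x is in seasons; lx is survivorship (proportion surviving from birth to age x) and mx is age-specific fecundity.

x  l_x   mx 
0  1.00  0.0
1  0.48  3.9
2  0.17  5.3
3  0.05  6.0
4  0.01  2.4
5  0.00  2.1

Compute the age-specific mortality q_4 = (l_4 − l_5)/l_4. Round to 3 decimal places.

q_4 = (l_4 − l_5) / l_4 = (0.01 − 0) / 0.01
     = 0.01 / 0.01 = 1 → 1.000

1.000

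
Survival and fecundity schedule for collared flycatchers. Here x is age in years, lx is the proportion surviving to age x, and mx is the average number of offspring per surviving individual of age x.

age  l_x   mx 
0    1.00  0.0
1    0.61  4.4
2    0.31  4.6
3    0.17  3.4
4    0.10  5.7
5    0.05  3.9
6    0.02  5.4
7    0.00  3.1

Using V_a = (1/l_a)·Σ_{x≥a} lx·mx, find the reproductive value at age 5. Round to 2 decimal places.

6.06

lx·mx for x ≥ 5: 0.195, 0.108, 0 → sum = 0.303
V_5 = 0.303 / l_5 = 0.303 / 0.05 = 6.06 → 6.06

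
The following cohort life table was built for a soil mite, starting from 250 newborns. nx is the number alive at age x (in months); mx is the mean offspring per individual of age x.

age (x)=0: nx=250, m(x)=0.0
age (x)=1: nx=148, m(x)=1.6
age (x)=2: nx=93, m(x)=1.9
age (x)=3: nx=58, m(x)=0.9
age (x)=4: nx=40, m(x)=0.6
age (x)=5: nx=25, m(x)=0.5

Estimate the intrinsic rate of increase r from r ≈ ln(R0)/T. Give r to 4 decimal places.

0.3869

lx = nx/n0 = nx/250: 1, 0.592, 0.372, 0.232, 0.16, 0.1
R0 = Σ lx·mx = 0 + 0.9472 + 0.7068 + 0.2088 + 0.096 + 0.05 = 2.0088
Σ x·lx·mx = 3.6212; T = 3.6212/2.0088 = 1.80267…
r ≈ ln(R0)/T = ln(2.0088)/1.80267… = 0.386947… → 0.3869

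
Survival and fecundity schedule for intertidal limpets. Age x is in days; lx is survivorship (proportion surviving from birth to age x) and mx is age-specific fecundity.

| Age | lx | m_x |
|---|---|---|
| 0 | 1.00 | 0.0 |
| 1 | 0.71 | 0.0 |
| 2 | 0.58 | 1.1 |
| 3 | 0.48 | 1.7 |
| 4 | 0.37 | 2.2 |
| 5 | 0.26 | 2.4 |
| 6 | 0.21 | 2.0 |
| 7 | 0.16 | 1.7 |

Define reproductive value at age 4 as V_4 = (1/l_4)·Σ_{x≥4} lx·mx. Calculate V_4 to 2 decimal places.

5.76

lx·mx for x ≥ 4: 0.814, 0.624, 0.42, 0.272 → sum = 2.13
V_4 = 2.13 / l_4 = 2.13 / 0.37 = 5.756757… → 5.76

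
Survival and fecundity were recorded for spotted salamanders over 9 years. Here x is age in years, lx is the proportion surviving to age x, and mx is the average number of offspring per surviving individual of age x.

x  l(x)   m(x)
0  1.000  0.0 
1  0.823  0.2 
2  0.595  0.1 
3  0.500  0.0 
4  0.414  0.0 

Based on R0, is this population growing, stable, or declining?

declining

R0 = Σ lx·mx = 0 + 0.1646 + 0.0595 + 0 + 0 = 0.2241
R0 < 1, so the population is declining.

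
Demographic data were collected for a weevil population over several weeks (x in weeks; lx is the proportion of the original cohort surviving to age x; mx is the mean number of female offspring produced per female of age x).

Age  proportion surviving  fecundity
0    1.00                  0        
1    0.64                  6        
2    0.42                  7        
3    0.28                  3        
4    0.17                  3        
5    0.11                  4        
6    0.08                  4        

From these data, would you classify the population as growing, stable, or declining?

R0 = Σ lx·mx = 0 + 3.84 + 2.94 + 0.84 + 0.51 + 0.44 + 0.32 = 8.89
R0 > 1, so the population is growing.

growing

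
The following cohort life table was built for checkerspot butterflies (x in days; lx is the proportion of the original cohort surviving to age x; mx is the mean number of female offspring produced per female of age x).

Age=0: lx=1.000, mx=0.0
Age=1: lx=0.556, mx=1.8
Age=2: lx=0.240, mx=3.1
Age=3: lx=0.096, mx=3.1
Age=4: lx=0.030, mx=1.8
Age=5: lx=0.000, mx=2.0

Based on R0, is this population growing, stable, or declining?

growing

R0 = Σ lx·mx = 0 + 1.0008 + 0.744 + 0.2976 + 0.054 + 0 = 2.0964
R0 > 1, so the population is growing.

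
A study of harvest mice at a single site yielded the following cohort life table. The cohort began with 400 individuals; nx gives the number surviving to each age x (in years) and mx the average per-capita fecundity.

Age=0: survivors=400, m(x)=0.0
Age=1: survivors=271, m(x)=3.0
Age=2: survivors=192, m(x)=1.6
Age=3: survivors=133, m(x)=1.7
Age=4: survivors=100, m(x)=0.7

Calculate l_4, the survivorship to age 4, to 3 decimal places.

0.250

l_4 = n_4/n_0 = 100/400 = 0.25 → 0.250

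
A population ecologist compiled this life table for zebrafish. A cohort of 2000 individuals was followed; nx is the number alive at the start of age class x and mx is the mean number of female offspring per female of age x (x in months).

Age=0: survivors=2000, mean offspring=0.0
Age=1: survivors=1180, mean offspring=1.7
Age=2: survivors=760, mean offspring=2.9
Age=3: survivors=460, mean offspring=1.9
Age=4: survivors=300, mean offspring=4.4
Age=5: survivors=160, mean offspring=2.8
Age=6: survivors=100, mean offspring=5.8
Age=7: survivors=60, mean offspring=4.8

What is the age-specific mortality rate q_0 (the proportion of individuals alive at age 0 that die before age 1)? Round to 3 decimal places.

0.410

lx = nx/n0 = nx/2000: 1, 0.59, 0.38, 0.23, 0.15, 0.08, 0.05, 0.03
q_0 = (l_0 − l_1) / l_0 = (1 − 0.59) / 1
     = 0.41 / 1 = 0.41 → 0.410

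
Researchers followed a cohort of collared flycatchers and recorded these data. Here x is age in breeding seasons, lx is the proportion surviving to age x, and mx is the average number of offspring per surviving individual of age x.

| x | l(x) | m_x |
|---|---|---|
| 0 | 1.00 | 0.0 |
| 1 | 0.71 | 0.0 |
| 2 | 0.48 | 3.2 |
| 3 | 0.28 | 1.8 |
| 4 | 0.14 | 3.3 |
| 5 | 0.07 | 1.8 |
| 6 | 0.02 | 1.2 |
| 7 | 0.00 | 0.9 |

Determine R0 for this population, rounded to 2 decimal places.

2.65

lx·mx by age: 0, 0, 1.536, 0.504, 0.462, 0.126, 0.024, 0
R0 = Σ lx·mx = 2.652 → 2.65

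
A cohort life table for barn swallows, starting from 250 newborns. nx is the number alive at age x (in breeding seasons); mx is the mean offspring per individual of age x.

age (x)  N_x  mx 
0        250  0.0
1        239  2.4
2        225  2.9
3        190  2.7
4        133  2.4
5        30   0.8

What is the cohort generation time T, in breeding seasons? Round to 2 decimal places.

2.31

lx = nx/n0 = nx/250: 1, 0.956, 0.9, 0.76, 0.532, 0.12
lx·mx: 0, 2.2944, 2.61, 2.052, 1.2768, 0.096 → R0 = 8.3292
x·lx·mx: 0, 2.2944, 5.22, 6.156, 5.1072, 0.48 → Σ = 19.2576
T = 19.2576 / 8.3292 = 2.312059… → 2.31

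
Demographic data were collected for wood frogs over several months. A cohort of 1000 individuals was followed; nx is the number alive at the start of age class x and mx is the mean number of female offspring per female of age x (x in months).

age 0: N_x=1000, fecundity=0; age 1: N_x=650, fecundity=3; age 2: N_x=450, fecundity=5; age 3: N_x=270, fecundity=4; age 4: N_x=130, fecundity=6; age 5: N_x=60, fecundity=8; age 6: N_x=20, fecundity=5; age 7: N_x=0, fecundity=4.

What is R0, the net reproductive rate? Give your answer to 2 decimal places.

lx = nx/n0 = nx/1000: 1, 0.65, 0.45, 0.27, 0.13, 0.06, 0.02, 0
lx·mx by age: 0, 1.95, 2.25, 1.08, 0.78, 0.48, 0.1, 0
R0 = Σ lx·mx = 6.64 → 6.64

6.64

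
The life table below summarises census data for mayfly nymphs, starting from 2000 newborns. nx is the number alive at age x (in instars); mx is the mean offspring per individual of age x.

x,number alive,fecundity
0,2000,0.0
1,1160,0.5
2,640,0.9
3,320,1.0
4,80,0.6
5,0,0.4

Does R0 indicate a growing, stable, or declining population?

declining

lx = nx/n0 = nx/2000: 1, 0.58, 0.32, 0.16, 0.04, 0
R0 = Σ lx·mx = 0 + 0.29 + 0.288 + 0.16 + 0.024 + 0 = 0.762
R0 < 1, so the population is declining.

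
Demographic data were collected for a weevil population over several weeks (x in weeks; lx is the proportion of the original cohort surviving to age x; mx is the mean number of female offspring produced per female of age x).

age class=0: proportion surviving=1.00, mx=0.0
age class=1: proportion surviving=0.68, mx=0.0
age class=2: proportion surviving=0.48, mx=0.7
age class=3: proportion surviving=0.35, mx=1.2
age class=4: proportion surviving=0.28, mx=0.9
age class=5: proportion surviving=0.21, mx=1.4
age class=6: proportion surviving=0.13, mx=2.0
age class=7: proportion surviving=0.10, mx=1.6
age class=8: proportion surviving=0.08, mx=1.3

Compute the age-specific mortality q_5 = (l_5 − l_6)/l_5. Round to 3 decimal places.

q_5 = (l_5 − l_6) / l_5 = (0.21 − 0.13) / 0.21
     = 0.08 / 0.21 = 0.380952… → 0.381

0.381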